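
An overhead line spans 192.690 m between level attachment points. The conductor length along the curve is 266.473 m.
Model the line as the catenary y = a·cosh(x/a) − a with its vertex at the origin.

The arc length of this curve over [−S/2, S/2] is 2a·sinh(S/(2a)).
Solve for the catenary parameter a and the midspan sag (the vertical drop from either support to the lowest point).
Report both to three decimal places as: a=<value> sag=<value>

seed: a₀ = √(S³/(24(L−S))) = √(192.690³/(24·73.783)) = 63.563088
iter 1: u=1.515738  f(a)=+8.954e+00  f'(a)=-2.901e+00  a ← 63.563088 − (+8.954e+00/-2.901e+00) = 66.650166
iter 2: u=1.445533  f(a)=+6.937e-01  f'(a)=-2.467e+00  a ← 66.650166 − (+6.937e-01/-2.467e+00) = 66.931334
iter 3: u=1.439460  f(a)=+4.935e-03  f'(a)=-2.432e+00  a ← 66.931334 − (+4.935e-03/-2.432e+00) = 66.933363
iter 4: u=1.439417  f(a)=+2.538e-07  f'(a)=-2.432e+00  a ← 66.933363 − (+2.538e-07/-2.432e+00) = 66.933363
iter 5: u=1.439417  f(a)=+0.000e+00  f'(a)=-2.432e+00  a ← 66.933363 − (+0.000e+00/-2.432e+00) = 66.933363
converged: |Δa| < 1e-12 after 5 iterations
sag = a·(cosh(S/(2a)) − 1) = 66.933363·(cosh(1.439417) − 1) = 82.170761
T_max/T_min = cosh(S/(2a)) = 2.227650

a=66.933 sag=82.171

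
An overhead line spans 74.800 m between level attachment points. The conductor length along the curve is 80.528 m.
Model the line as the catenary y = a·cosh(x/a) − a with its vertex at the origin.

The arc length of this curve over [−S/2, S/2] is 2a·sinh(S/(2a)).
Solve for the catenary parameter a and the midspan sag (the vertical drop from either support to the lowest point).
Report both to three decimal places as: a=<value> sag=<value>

seed: a₀ = √(S³/(24(L−S))) = √(74.800³/(24·5.728)) = 55.175372
iter 1: u=0.677839  f(a)=+1.330e-01  f'(a)=-2.173e-01  a ← 55.175372 − (+1.330e-01/-2.173e-01) = 55.787537
iter 2: u=0.670401  f(a)=+2.247e-03  f'(a)=-2.100e-01  a ← 55.787537 − (+2.247e-03/-2.100e-01) = 55.798232
iter 3: u=0.670272  f(a)=+6.650e-07  f'(a)=-2.099e-01  a ← 55.798232 − (+6.650e-07/-2.099e-01) = 55.798236
iter 4: u=0.670272  f(a)=+5.684e-14  f'(a)=-2.099e-01  a ← 55.798236 − (+5.684e-14/-2.099e-01) = 55.798236
converged: |Δa| < 1e-12 after 4 iterations
sag = a·(cosh(S/(2a)) − 1) = 55.798236·(cosh(0.670272) − 1) = 13.010432
T_max/T_min = cosh(S/(2a)) = 1.233169

a=55.798 sag=13.010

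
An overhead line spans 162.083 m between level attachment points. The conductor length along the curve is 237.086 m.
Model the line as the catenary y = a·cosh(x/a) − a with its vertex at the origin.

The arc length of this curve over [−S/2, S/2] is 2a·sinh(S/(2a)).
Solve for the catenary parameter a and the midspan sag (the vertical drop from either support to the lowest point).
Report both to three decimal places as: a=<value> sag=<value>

seed: a₀ = √(S³/(24(L−S))) = √(162.083³/(24·75.003)) = 48.636382
iter 1: u=1.666273  f(a)=+1.113e+01  f'(a)=-4.030e+00  a ← 48.636382 − (+1.113e+01/-4.030e+00) = 51.397611
iter 2: u=1.576756  f(a)=+1.018e+00  f'(a)=-3.324e+00  a ← 51.397611 − (+1.018e+00/-3.324e+00) = 51.703904
iter 3: u=1.567416  f(a)=+1.041e-02  f'(a)=-3.256e+00  a ← 51.703904 − (+1.041e-02/-3.256e+00) = 51.707102
iter 4: u=1.567319  f(a)=+1.114e-06  f'(a)=-3.255e+00  a ← 51.707102 − (+1.114e-06/-3.255e+00) = 51.707102
iter 5: u=1.567319  f(a)=+5.684e-14  f'(a)=-3.255e+00  a ← 51.707102 − (+5.684e-14/-3.255e+00) = 51.707102
converged: |Δa| < 1e-12 after 5 iterations
sag = a·(cosh(S/(2a)) − 1) = 51.707102·(cosh(1.567319) − 1) = 77.622196
T_max/T_min = cosh(S/(2a)) = 2.501190

a=51.707 sag=77.622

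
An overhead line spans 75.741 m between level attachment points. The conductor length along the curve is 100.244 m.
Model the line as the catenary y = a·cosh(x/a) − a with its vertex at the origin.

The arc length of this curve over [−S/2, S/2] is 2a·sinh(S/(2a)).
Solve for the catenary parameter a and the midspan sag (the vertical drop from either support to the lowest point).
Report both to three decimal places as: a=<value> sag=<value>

a=28.414 sag=29.202

seed: a₀ = √(S³/(24(L−S))) = √(75.741³/(24·24.503)) = 27.181993
iter 1: u=1.393220  f(a)=+2.491e+00  f'(a)=-2.178e+00  a ← 27.181993 − (+2.491e+00/-2.178e+00) = 28.325716
iter 2: u=1.336965  f(a)=+1.658e-01  f'(a)=-1.897e+00  a ← 28.325716 − (+1.658e-01/-1.897e+00) = 28.413153
iter 3: u=1.332851  f(a)=+8.511e-04  f'(a)=-1.877e+00  a ← 28.413153 − (+8.511e-04/-1.877e+00) = 28.413607
iter 4: u=1.332830  f(a)=+2.267e-08  f'(a)=-1.877e+00  a ← 28.413607 − (+2.267e-08/-1.877e+00) = 28.413607
iter 5: u=1.332830  f(a)=-1.421e-14  f'(a)=-1.877e+00  a ← 28.413607 − (-1.421e-14/-1.877e+00) = 28.413607
converged: |Δa| < 1e-12 after 5 iterations
sag = a·(cosh(S/(2a)) − 1) = 28.413607·(cosh(1.332830) − 1) = 29.201912
T_max/T_min = cosh(S/(2a)) = 2.027744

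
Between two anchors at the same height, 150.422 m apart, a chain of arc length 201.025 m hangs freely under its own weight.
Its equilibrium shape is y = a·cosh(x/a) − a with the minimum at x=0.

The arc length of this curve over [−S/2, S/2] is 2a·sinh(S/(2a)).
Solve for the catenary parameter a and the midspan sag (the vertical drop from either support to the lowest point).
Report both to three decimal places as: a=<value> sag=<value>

a=55.427 sag=59.355

seed: a₀ = √(S³/(24(L−S))) = √(150.422³/(24·50.603)) = 52.938702
iter 1: u=1.420719  f(a)=+5.359e+00  f'(a)=-2.327e+00  a ← 52.938702 − (+5.359e+00/-2.327e+00) = 55.242317
iter 2: u=1.361474  f(a)=+3.697e-01  f'(a)=-2.016e+00  a ← 55.242317 − (+3.697e-01/-2.016e+00) = 55.425718
iter 3: u=1.356969  f(a)=+2.047e-03  f'(a)=-1.993e+00  a ← 55.425718 − (+2.047e-03/-1.993e+00) = 55.426745
iter 4: u=1.356944  f(a)=+6.353e-08  f'(a)=-1.993e+00  a ← 55.426745 − (+6.353e-08/-1.993e+00) = 55.426745
iter 5: u=1.356944  f(a)=-2.842e-14  f'(a)=-1.993e+00  a ← 55.426745 − (-2.842e-14/-1.993e+00) = 55.426745
converged: |Δa| < 1e-12 after 5 iterations
sag = a·(cosh(S/(2a)) − 1) = 55.426745·(cosh(1.356944) − 1) = 59.355164
T_max/T_min = cosh(S/(2a)) = 2.070876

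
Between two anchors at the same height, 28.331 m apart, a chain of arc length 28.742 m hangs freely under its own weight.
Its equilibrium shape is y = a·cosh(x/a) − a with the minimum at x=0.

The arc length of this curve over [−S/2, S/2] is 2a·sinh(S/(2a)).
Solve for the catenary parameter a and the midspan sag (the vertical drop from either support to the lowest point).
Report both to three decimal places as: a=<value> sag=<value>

seed: a₀ = √(S³/(24(L−S))) = √(28.331³/(24·0.411)) = 48.013827
iter 1: u=0.295030  f(a)=+1.792e-03  f'(a)=-1.727e-02  a ← 48.013827 − (+1.792e-03/-1.727e-02) = 48.117619
iter 2: u=0.294393  f(a)=+5.829e-06  f'(a)=-1.716e-02  a ← 48.117619 − (+5.829e-06/-1.716e-02) = 48.117958
iter 3: u=0.294391  f(a)=+6.208e-11  f'(a)=-1.716e-02  a ← 48.117958 − (+6.208e-11/-1.716e-02) = 48.117958
iter 4: u=0.294391  f(a)=+0.000e+00  f'(a)=-1.716e-02  a ← 48.117958 − (+0.000e+00/-1.716e-02) = 48.117958
converged: |Δa| < 1e-12 after 4 iterations
sag = a·(cosh(S/(2a)) − 1) = 48.117958·(cosh(0.294391) − 1) = 2.100201
T_max/T_min = cosh(S/(2a)) = 1.043647

a=48.118 sag=2.100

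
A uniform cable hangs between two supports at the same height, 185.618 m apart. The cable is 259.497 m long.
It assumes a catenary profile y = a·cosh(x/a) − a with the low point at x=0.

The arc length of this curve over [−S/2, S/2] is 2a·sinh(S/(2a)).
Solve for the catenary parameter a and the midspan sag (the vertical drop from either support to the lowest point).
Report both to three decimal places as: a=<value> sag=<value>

seed: a₀ = √(S³/(24(L−S))) = √(185.618³/(24·73.879)) = 60.057052
iter 1: u=1.545347  f(a)=+9.340e+00  f'(a)=-3.100e+00  a ← 60.057052 − (+9.340e+00/-3.100e+00) = 63.069771
iter 2: u=1.471529  f(a)=+7.488e-01  f'(a)=-2.621e+00  a ← 63.069771 − (+7.488e-01/-2.621e+00) = 63.355435
iter 3: u=1.464894  f(a)=+5.740e-03  f'(a)=-2.581e+00  a ← 63.355435 − (+5.740e-03/-2.581e+00) = 63.357659
iter 4: u=1.464843  f(a)=+3.430e-07  f'(a)=-2.581e+00  a ← 63.357659 − (+3.430e-07/-2.581e+00) = 63.357659
iter 5: u=1.464843  f(a)=+0.000e+00  f'(a)=-2.581e+00  a ← 63.357659 − (+0.000e+00/-2.581e+00) = 63.357659
converged: |Δa| < 1e-12 after 5 iterations
sag = a·(cosh(S/(2a)) − 1) = 63.357659·(cosh(1.464843) − 1) = 81.033706
T_max/T_min = cosh(S/(2a)) = 2.278988

a=63.358 sag=81.034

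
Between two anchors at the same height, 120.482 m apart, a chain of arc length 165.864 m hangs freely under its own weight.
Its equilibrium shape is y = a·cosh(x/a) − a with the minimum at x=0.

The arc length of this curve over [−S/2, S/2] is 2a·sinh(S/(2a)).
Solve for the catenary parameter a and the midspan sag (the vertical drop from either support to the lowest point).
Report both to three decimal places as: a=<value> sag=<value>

a=42.164 sag=50.871

seed: a₀ = √(S³/(24(L−S))) = √(120.482³/(24·45.382)) = 40.071520
iter 1: u=1.503337  f(a)=+5.413e+00  f'(a)=-2.820e+00  a ← 40.071520 − (+5.413e+00/-2.820e+00) = 41.990993
iter 2: u=1.434617  f(a)=+4.132e-01  f'(a)=-2.404e+00  a ← 41.990993 − (+4.132e-01/-2.404e+00) = 42.162855
iter 3: u=1.428769  f(a)=+2.848e-03  f'(a)=-2.371e+00  a ← 42.162855 − (+2.848e-03/-2.371e+00) = 42.164056
iter 4: u=1.428729  f(a)=+1.374e-07  f'(a)=-2.371e+00  a ← 42.164056 − (+1.374e-07/-2.371e+00) = 42.164056
iter 5: u=1.428729  f(a)=+0.000e+00  f'(a)=-2.371e+00  a ← 42.164056 − (+0.000e+00/-2.371e+00) = 42.164056
converged: |Δa| < 1e-12 after 5 iterations
sag = a·(cosh(S/(2a)) − 1) = 42.164056·(cosh(1.428729) − 1) = 50.871014
T_max/T_min = cosh(S/(2a)) = 2.206502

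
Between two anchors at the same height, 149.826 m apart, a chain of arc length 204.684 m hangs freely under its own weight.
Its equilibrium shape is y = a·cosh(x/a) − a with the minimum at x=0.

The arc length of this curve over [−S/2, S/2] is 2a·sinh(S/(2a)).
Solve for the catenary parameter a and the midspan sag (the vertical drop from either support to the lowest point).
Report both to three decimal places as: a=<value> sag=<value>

a=53.113 sag=62.190

seed: a₀ = √(S³/(24(L−S))) = √(149.826³/(24·54.858)) = 50.542320
iter 1: u=1.482184  f(a)=+6.351e+00  f'(a)=-2.687e+00  a ← 50.542320 − (+6.351e+00/-2.687e+00) = 52.906158
iter 2: u=1.415960  f(a)=+4.727e-01  f'(a)=-2.300e+00  a ← 52.906158 − (+4.727e-01/-2.300e+00) = 53.111662
iter 3: u=1.410481  f(a)=+3.085e-03  f'(a)=-2.270e+00  a ← 53.111662 − (+3.085e-03/-2.270e+00) = 53.113021
iter 4: u=1.410445  f(a)=+1.332e-07  f'(a)=-2.270e+00  a ← 53.113021 − (+1.332e-07/-2.270e+00) = 53.113021
iter 5: u=1.410445  f(a)=+0.000e+00  f'(a)=-2.270e+00  a ← 53.113021 − (+0.000e+00/-2.270e+00) = 53.113021
converged: |Δa| < 1e-12 after 5 iterations
sag = a·(cosh(S/(2a)) − 1) = 53.113021·(cosh(1.410445) − 1) = 62.190396
T_max/T_min = cosh(S/(2a)) = 2.170907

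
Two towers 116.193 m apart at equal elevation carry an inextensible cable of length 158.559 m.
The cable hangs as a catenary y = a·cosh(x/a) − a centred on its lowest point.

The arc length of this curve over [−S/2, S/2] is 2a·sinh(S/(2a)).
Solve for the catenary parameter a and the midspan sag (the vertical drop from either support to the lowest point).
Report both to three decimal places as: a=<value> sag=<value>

a=41.269 sag=48.109

seed: a₀ = √(S³/(24(L−S))) = √(116.193³/(24·42.366)) = 39.278563
iter 1: u=1.479089  f(a)=+4.883e+00  f'(a)=-2.668e+00  a ← 39.278563 − (+4.883e+00/-2.668e+00) = 41.109117
iter 2: u=1.413227  f(a)=+3.621e-01  f'(a)=-2.285e+00  a ← 41.109117 − (+3.621e-01/-2.285e+00) = 41.267570
iter 3: u=1.407800  f(a)=+2.344e-03  f'(a)=-2.256e+00  a ← 41.267570 − (+2.344e-03/-2.256e+00) = 41.268609
iter 4: u=1.407765  f(a)=+9.961e-08  f'(a)=-2.256e+00  a ← 41.268609 − (+9.961e-08/-2.256e+00) = 41.268609
iter 5: u=1.407765  f(a)=+0.000e+00  f'(a)=-2.256e+00  a ← 41.268609 − (+0.000e+00/-2.256e+00) = 41.268609
converged: |Δa| < 1e-12 after 5 iterations
sag = a·(cosh(S/(2a)) − 1) = 41.268609·(cosh(1.407765) − 1) = 48.108889
T_max/T_min = cosh(S/(2a)) = 2.165750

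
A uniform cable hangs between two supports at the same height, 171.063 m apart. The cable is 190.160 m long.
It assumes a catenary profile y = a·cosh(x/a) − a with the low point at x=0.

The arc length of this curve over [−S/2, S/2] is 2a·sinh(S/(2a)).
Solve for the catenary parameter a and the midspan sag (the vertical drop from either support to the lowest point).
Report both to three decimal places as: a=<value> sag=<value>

seed: a₀ = √(S³/(24(L−S))) = √(171.063³/(24·19.097)) = 104.507132
iter 1: u=0.818427  f(a)=+6.499e-01  f'(a)=-3.905e-01  a ← 104.507132 − (+6.499e-01/-3.905e-01) = 106.171175
iter 2: u=0.805600  f(a)=+1.585e-02  f'(a)=-3.717e-01  a ← 106.171175 − (+1.585e-02/-3.717e-01) = 106.213809
iter 3: u=0.805277  f(a)=+9.945e-06  f'(a)=-3.712e-01  a ← 106.213809 − (+9.945e-06/-3.712e-01) = 106.213836
iter 4: u=0.805276  f(a)=+3.922e-12  f'(a)=-3.712e-01  a ← 106.213836 − (+3.922e-12/-3.712e-01) = 106.213836
converged: |Δa| < 1e-12 after 4 iterations
sag = a·(cosh(S/(2a)) − 1) = 106.213836·(cosh(0.805276) − 1) = 36.339962
T_max/T_min = cosh(S/(2a)) = 1.342140

a=106.214 sag=36.340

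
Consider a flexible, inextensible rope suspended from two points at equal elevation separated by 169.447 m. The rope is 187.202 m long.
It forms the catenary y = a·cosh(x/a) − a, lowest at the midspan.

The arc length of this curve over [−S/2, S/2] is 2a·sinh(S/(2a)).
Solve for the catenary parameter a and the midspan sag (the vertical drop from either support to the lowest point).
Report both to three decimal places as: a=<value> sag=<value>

seed: a₀ = √(S³/(24(L−S))) = √(169.447³/(24·17.755)) = 106.852544
iter 1: u=0.792901  f(a)=+5.665e-01  f'(a)=-3.537e-01  a ← 106.852544 − (+5.665e-01/-3.537e-01) = 108.454346
iter 2: u=0.781190  f(a)=+1.299e-02  f'(a)=-3.376e-01  a ← 108.454346 − (+1.299e-02/-3.376e-01) = 108.492822
iter 3: u=0.780913  f(a)=+7.186e-06  f'(a)=-3.373e-01  a ← 108.492822 − (+7.186e-06/-3.373e-01) = 108.492844
iter 4: u=0.780913  f(a)=+2.188e-12  f'(a)=-3.373e-01  a ← 108.492844 − (+2.188e-12/-3.373e-01) = 108.492844
converged: |Δa| < 1e-12 after 4 iterations
sag = a·(cosh(S/(2a)) − 1) = 108.492844·(cosh(0.780913) − 1) = 34.796529
T_max/T_min = cosh(S/(2a)) = 1.320726

a=108.493 sag=34.797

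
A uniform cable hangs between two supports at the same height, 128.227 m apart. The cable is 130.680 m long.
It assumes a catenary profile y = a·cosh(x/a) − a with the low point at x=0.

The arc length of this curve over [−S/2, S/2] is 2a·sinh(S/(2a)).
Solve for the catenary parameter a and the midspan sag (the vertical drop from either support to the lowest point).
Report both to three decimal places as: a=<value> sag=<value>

seed: a₀ = √(S³/(24(L−S))) = √(128.227³/(24·2.453)) = 189.240823
iter 1: u=0.338793  f(a)=+1.412e-02  f'(a)=-2.622e-02  a ← 189.240823 − (+1.412e-02/-2.622e-02) = 189.779135
iter 2: u=0.337832  f(a)=+6.046e-05  f'(a)=-2.600e-02  a ← 189.779135 − (+6.046e-05/-2.600e-02) = 189.781461
iter 3: u=0.337828  f(a)=+1.120e-09  f'(a)=-2.600e-02  a ← 189.781461 − (+1.120e-09/-2.600e-02) = 189.781461
iter 4: u=0.337828  f(a)=+0.000e+00  f'(a)=-2.600e-02  a ← 189.781461 − (+0.000e+00/-2.600e-02) = 189.781461
converged: |Δa| < 1e-12 after 4 iterations
sag = a·(cosh(S/(2a)) − 1) = 189.781461·(cosh(0.337828) − 1) = 10.933059
T_max/T_min = cosh(S/(2a)) = 1.057609

a=189.781 sag=10.933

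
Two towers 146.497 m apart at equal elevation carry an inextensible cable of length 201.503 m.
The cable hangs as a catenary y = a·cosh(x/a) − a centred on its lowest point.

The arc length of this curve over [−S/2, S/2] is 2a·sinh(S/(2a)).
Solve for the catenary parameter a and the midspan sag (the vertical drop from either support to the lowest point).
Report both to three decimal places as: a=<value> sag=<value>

a=51.342 sag=61.737

seed: a₀ = √(S³/(24(L−S))) = √(146.497³/(24·55.006)) = 48.801418
iter 1: u=1.500950  f(a)=+6.539e+00  f'(a)=-2.805e+00  a ← 48.801418 − (+6.539e+00/-2.805e+00) = 51.132819
iter 2: u=1.432514  f(a)=+4.978e-01  f'(a)=-2.393e+00  a ← 51.132819 − (+4.978e-01/-2.393e+00) = 51.340875
iter 3: u=1.426709  f(a)=+3.410e-03  f'(a)=-2.360e+00  a ← 51.340875 − (+3.410e-03/-2.360e+00) = 51.342320
iter 4: u=1.426669  f(a)=+1.625e-07  f'(a)=-2.360e+00  a ← 51.342320 − (+1.625e-07/-2.360e+00) = 51.342320
iter 5: u=1.426669  f(a)=-2.842e-14  f'(a)=-2.360e+00  a ← 51.342320 − (-2.842e-14/-2.360e+00) = 51.342320
converged: |Δa| < 1e-12 after 5 iterations
sag = a·(cosh(S/(2a)) − 1) = 51.342320·(cosh(1.426669) − 1) = 61.736850
T_max/T_min = cosh(S/(2a)) = 2.202455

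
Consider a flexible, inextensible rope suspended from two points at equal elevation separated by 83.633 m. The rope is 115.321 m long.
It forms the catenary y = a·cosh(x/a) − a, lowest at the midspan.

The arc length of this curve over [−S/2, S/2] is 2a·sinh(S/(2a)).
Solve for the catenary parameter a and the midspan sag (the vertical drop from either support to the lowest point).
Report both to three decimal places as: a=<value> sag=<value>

a=29.190 sag=35.438

seed: a₀ = √(S³/(24(L−S))) = √(83.633³/(24·31.688)) = 27.734062
iter 1: u=1.507767  f(a)=+3.803e+00  f'(a)=-2.849e+00  a ← 27.734062 − (+3.803e+00/-2.849e+00) = 29.069148
iter 2: u=1.438518  f(a)=+2.919e-01  f'(a)=-2.427e+00  a ← 29.069148 − (+2.919e-01/-2.427e+00) = 29.189420
iter 3: u=1.432591  f(a)=+2.035e-03  f'(a)=-2.393e+00  a ← 29.189420 − (+2.035e-03/-2.393e+00) = 29.190270
iter 4: u=1.432549  f(a)=+1.004e-07  f'(a)=-2.393e+00  a ← 29.190270 − (+1.004e-07/-2.393e+00) = 29.190270
iter 5: u=1.432549  f(a)=+1.421e-14  f'(a)=-2.393e+00  a ← 29.190270 − (+1.421e-14/-2.393e+00) = 29.190270
converged: |Δa| < 1e-12 after 5 iterations
sag = a·(cosh(S/(2a)) − 1) = 29.190270·(cosh(1.432549) − 1) = 35.437937
T_max/T_min = cosh(S/(2a)) = 2.214032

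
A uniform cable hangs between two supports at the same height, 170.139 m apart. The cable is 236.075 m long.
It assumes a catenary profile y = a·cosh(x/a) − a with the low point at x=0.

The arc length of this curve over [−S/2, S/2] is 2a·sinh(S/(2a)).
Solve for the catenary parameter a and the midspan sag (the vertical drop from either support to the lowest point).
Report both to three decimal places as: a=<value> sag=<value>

seed: a₀ = √(S³/(24(L−S))) = √(170.139³/(24·65.936)) = 55.787756
iter 1: u=1.524878  f(a)=+8.104e+00  f'(a)=-2.961e+00  a ← 55.787756 − (+8.104e+00/-2.961e+00) = 58.524653
iter 2: u=1.453567  f(a)=+6.346e-01  f'(a)=-2.514e+00  a ← 58.524653 − (+6.346e-01/-2.514e+00) = 58.777064
iter 3: u=1.447325  f(a)=+4.621e-03  f'(a)=-2.478e+00  a ← 58.777064 − (+4.621e-03/-2.478e+00) = 58.778929
iter 4: u=1.447279  f(a)=+2.490e-07  f'(a)=-2.477e+00  a ← 58.778929 − (+2.490e-07/-2.477e+00) = 58.778929
iter 5: u=1.447279  f(a)=+0.000e+00  f'(a)=-2.477e+00  a ← 58.778929 − (+0.000e+00/-2.477e+00) = 58.778929
converged: |Δa| < 1e-12 after 5 iterations
sag = a·(cosh(S/(2a)) − 1) = 58.778929·(cosh(1.447279) − 1) = 73.083931
T_max/T_min = cosh(S/(2a)) = 2.243370

a=58.779 sag=73.084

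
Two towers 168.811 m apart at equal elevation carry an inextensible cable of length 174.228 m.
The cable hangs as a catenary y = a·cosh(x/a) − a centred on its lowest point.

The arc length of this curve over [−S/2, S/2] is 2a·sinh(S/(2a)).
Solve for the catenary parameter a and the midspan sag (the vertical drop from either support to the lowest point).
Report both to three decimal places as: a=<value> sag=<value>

a=193.280 sag=18.725

seed: a₀ = √(S³/(24(L−S))) = √(168.811³/(24·5.417)) = 192.360579
iter 1: u=0.438788  f(a)=+5.239e-02  f'(a)=-5.741e-02  a ← 192.360579 − (+5.239e-02/-5.741e-02) = 193.273048
iter 2: u=0.436716  f(a)=+3.751e-04  f'(a)=-5.659e-02  a ← 193.273048 − (+3.751e-04/-5.659e-02) = 193.279676
iter 3: u=0.436701  f(a)=+1.954e-08  f'(a)=-5.659e-02  a ← 193.279676 − (+1.954e-08/-5.659e-02) = 193.279676
iter 4: u=0.436701  f(a)=+0.000e+00  f'(a)=-5.659e-02  a ← 193.279676 − (+0.000e+00/-5.659e-02) = 193.279676
converged: |Δa| < 1e-12 after 4 iterations
sag = a·(cosh(S/(2a)) − 1) = 193.279676·(cosh(0.436701) − 1) = 18.724763
T_max/T_min = cosh(S/(2a)) = 1.096879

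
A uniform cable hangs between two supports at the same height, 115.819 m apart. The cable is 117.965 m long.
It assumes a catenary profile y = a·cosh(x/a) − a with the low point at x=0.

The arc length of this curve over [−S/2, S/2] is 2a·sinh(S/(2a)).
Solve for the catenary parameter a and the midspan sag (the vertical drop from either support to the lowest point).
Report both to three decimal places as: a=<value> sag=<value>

a=174.160 sag=9.717

seed: a₀ = √(S³/(24(L−S))) = √(115.819³/(24·2.146)) = 173.679771
iter 1: u=0.333427  f(a)=+1.196e-02  f'(a)=-2.499e-02  a ← 173.679771 − (+1.196e-02/-2.499e-02) = 174.158422
iter 2: u=0.332510  f(a)=+4.963e-05  f'(a)=-2.478e-02  a ← 174.158422 − (+4.963e-05/-2.478e-02) = 174.160425
iter 3: u=0.332507  f(a)=+8.622e-10  f'(a)=-2.478e-02  a ← 174.160425 − (+8.622e-10/-2.478e-02) = 174.160425
iter 4: u=0.332507  f(a)=+0.000e+00  f'(a)=-2.478e-02  a ← 174.160425 − (+0.000e+00/-2.478e-02) = 174.160425
converged: |Δa| < 1e-12 after 4 iterations
sag = a·(cosh(S/(2a)) − 1) = 174.160425·(cosh(0.332507) − 1) = 9.716678
T_max/T_min = cosh(S/(2a)) = 1.055792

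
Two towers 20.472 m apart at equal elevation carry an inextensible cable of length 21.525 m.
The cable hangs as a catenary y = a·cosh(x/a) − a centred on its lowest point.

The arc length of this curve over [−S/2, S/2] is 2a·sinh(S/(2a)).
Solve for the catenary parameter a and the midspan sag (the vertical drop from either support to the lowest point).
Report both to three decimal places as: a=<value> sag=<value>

a=18.566 sag=2.894

seed: a₀ = √(S³/(24(L−S))) = √(20.472³/(24·1.053)) = 18.425556
iter 1: u=0.555533  f(a)=+1.637e-02  f'(a)=-1.179e-01  a ← 18.425556 − (+1.637e-02/-1.179e-01) = 18.564433
iter 2: u=0.551377  f(a)=+1.869e-04  f'(a)=-1.152e-01  a ← 18.564433 − (+1.869e-04/-1.152e-01) = 18.566055
iter 3: u=0.551329  f(a)=+2.499e-08  f'(a)=-1.152e-01  a ← 18.566055 − (+2.499e-08/-1.152e-01) = 18.566055
iter 4: u=0.551329  f(a)=-3.553e-15  f'(a)=-1.152e-01  a ← 18.566055 − (-3.553e-15/-1.152e-01) = 18.566055
converged: |Δa| < 1e-12 after 4 iterations
sag = a·(cosh(S/(2a)) − 1) = 18.566055·(cosh(0.551329) − 1) = 2.893903
T_max/T_min = cosh(S/(2a)) = 1.155871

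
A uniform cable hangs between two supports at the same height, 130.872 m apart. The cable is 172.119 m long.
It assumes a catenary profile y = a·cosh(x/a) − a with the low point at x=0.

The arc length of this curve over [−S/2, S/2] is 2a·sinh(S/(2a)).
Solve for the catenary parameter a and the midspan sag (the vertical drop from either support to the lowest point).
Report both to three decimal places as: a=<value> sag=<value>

a=49.689 sag=49.685

seed: a₀ = √(S³/(24(L−S))) = √(130.872³/(24·41.247)) = 47.584806
iter 1: u=1.375145  f(a)=+4.080e+00  f'(a)=-2.084e+00  a ← 47.584806 − (+4.080e+00/-2.084e+00) = 49.542332
iter 2: u=1.320810  f(a)=+2.653e-01  f'(a)=-1.821e+00  a ← 49.542332 − (+2.653e-01/-1.821e+00) = 49.687984
iter 3: u=1.316938  f(a)=+1.294e-03  f'(a)=-1.804e+00  a ← 49.687984 − (+1.294e-03/-1.804e+00) = 49.688701
iter 4: u=1.316919  f(a)=+3.111e-08  f'(a)=-1.804e+00  a ← 49.688701 − (+3.111e-08/-1.804e+00) = 49.688701
iter 5: u=1.316919  f(a)=+2.842e-14  f'(a)=-1.804e+00  a ← 49.688701 − (+2.842e-14/-1.804e+00) = 49.688701
converged: |Δa| < 1e-12 after 5 iterations
sag = a·(cosh(S/(2a)) − 1) = 49.688701·(cosh(1.316919) − 1) = 49.685363
T_max/T_min = cosh(S/(2a)) = 1.999933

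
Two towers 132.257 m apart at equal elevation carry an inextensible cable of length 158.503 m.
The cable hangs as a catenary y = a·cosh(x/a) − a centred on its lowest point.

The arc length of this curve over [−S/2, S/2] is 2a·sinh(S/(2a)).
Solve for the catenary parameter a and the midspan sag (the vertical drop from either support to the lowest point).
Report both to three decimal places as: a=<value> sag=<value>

a=62.330 sag=38.496

seed: a₀ = √(S³/(24(L−S))) = √(132.257³/(24·26.246)) = 60.602539
iter 1: u=1.091184  f(a)=+1.608e+00  f'(a)=-9.738e-01  a ← 60.602539 − (+1.608e+00/-9.738e-01) = 62.253385
iter 2: u=1.062247  f(a)=+6.803e-02  f'(a)=-8.929e-01  a ← 62.253385 − (+6.803e-02/-8.929e-01) = 62.329569
iter 3: u=1.060949  f(a)=+1.337e-04  f'(a)=-8.894e-01  a ← 62.329569 − (+1.337e-04/-8.894e-01) = 62.329719
iter 4: u=1.060947  f(a)=+5.192e-10  f'(a)=-8.894e-01  a ← 62.329719 − (+5.192e-10/-8.894e-01) = 62.329719
iter 5: u=1.060947  f(a)=-2.842e-14  f'(a)=-8.894e-01  a ← 62.329719 − (-2.842e-14/-8.894e-01) = 62.329719
converged: |Δa| < 1e-12 after 5 iterations
sag = a·(cosh(S/(2a)) − 1) = 62.329719·(cosh(1.060947) − 1) = 38.495844
T_max/T_min = cosh(S/(2a)) = 1.617616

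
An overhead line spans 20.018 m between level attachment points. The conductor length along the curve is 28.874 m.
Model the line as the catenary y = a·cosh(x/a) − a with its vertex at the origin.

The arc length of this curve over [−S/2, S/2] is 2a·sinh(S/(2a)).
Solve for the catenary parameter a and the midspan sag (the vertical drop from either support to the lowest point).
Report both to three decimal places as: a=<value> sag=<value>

seed: a₀ = √(S³/(24(L−S))) = √(20.018³/(24·8.856)) = 6.143369
iter 1: u=1.629236  f(a)=+1.252e+00  f'(a)=-3.725e+00  a ← 6.143369 − (+1.252e+00/-3.725e+00) = 6.479634
iter 2: u=1.544686  f(a)=+1.102e-01  f'(a)=-3.096e+00  a ← 6.479634 − (+1.102e-01/-3.096e+00) = 6.515228
iter 3: u=1.536247  f(a)=+1.035e-03  f'(a)=-3.038e+00  a ← 6.515228 − (+1.035e-03/-3.038e+00) = 6.515569
iter 4: u=1.536167  f(a)=+9.309e-08  f'(a)=-3.037e+00  a ← 6.515569 − (+9.309e-08/-3.037e+00) = 6.515569
iter 5: u=1.536167  f(a)=+0.000e+00  f'(a)=-3.037e+00  a ← 6.515569 − (+0.000e+00/-3.037e+00) = 6.515569
converged: |Δa| < 1e-12 after 5 iterations
sag = a·(cosh(S/(2a)) − 1) = 6.515569·(cosh(1.536167) − 1) = 9.323611
T_max/T_min = cosh(S/(2a)) = 2.430974

a=6.516 sag=9.324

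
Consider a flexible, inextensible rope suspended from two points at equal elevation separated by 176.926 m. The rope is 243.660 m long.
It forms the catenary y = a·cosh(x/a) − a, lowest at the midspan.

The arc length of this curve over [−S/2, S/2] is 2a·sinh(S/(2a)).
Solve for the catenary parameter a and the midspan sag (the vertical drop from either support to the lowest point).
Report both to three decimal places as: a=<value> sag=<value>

seed: a₀ = √(S³/(24(L−S))) = √(176.926³/(24·66.734)) = 58.804192
iter 1: u=1.504366  f(a)=+7.971e+00  f'(a)=-2.827e+00  a ← 58.804192 − (+7.971e+00/-2.827e+00) = 61.624226
iter 2: u=1.435523  f(a)=+6.093e-01  f'(a)=-2.410e+00  a ← 61.624226 − (+6.093e-01/-2.410e+00) = 61.877080
iter 3: u=1.429657  f(a)=+4.211e-03  f'(a)=-2.376e+00  a ← 61.877080 − (+4.211e-03/-2.376e+00) = 61.878852
iter 4: u=1.429616  f(a)=+2.042e-07  f'(a)=-2.376e+00  a ← 61.878852 − (+2.042e-07/-2.376e+00) = 61.878852
iter 5: u=1.429616  f(a)=-2.842e-14  f'(a)=-2.376e+00  a ← 61.878852 − (-2.842e-14/-2.376e+00) = 61.878852
converged: |Δa| < 1e-12 after 5 iterations
sag = a·(cosh(S/(2a)) − 1) = 61.878852·(cosh(1.429616) − 1) = 74.764996
T_max/T_min = cosh(S/(2a)) = 2.208248

a=61.879 sag=74.765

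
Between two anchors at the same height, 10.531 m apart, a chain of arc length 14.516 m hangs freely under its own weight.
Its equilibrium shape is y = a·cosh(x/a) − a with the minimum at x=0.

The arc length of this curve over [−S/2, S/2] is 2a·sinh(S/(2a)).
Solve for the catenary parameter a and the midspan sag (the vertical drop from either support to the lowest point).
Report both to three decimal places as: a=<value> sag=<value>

a=3.678 sag=4.459

seed: a₀ = √(S³/(24(L−S))) = √(10.531³/(24·3.985)) = 3.494497
iter 1: u=1.506798  f(a)=+4.776e-01  f'(a)=-2.842e+00  a ← 3.494497 − (+4.776e-01/-2.842e+00) = 3.662536
iter 2: u=1.437665  f(a)=+3.661e-02  f'(a)=-2.422e+00  a ← 3.662536 − (+3.661e-02/-2.422e+00) = 3.677654
iter 3: u=1.431755  f(a)=+2.546e-04  f'(a)=-2.388e+00  a ← 3.677654 − (+2.546e-04/-2.388e+00) = 3.677760
iter 4: u=1.431714  f(a)=+1.250e-08  f'(a)=-2.388e+00  a ← 3.677760 − (+1.250e-08/-2.388e+00) = 3.677760
iter 5: u=1.431714  f(a)=-3.553e-15  f'(a)=-2.388e+00  a ← 3.677760 − (-3.553e-15/-2.388e+00) = 3.677760
converged: |Δa| < 1e-12 after 5 iterations
sag = a·(cosh(S/(2a)) − 1) = 3.677760·(cosh(1.431714) − 1) = 4.458854
T_max/T_min = cosh(S/(2a)) = 2.212383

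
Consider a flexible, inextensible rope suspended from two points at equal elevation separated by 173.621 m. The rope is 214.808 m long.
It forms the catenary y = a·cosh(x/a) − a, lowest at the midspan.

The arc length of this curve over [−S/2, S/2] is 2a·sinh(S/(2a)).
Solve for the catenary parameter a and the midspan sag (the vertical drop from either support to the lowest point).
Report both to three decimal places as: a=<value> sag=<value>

seed: a₀ = √(S³/(24(L−S))) = √(173.621³/(24·41.187)) = 72.764187
iter 1: u=1.193039  f(a)=+3.032e+00  f'(a)=-1.302e+00  a ← 72.764187 − (+3.032e+00/-1.302e+00) = 75.093980
iter 2: u=1.156025  f(a)=+1.517e-01  f'(a)=-1.174e+00  a ← 75.093980 − (+1.517e-01/-1.174e+00) = 75.223192
iter 3: u=1.154039  f(a)=+4.242e-04  f'(a)=-1.168e+00  a ← 75.223192 − (+4.242e-04/-1.168e+00) = 75.223555
iter 4: u=1.154033  f(a)=+3.336e-09  f'(a)=-1.168e+00  a ← 75.223555 − (+3.336e-09/-1.168e+00) = 75.223555
iter 5: u=1.154033  f(a)=+0.000e+00  f'(a)=-1.168e+00  a ← 75.223555 − (+0.000e+00/-1.168e+00) = 75.223555
converged: |Δa| < 1e-12 after 5 iterations
sag = a·(cosh(S/(2a)) − 1) = 75.223555·(cosh(1.154033) − 1) = 55.903111
T_max/T_min = cosh(S/(2a)) = 1.743160

a=75.224 sag=55.903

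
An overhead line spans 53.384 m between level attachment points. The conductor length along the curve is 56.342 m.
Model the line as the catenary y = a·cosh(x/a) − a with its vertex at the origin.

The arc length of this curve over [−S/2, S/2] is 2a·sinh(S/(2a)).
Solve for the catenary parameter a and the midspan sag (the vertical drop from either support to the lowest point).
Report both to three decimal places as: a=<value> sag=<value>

a=46.673 sag=7.843

seed: a₀ = √(S³/(24(L−S))) = √(53.384³/(24·2.958)) = 46.292641
iter 1: u=0.576593  f(a)=+4.956e-02  f'(a)=-1.321e-01  a ← 46.292641 − (+4.956e-02/-1.321e-01) = 46.667839
iter 2: u=0.571957  f(a)=+6.090e-04  f'(a)=-1.289e-01  a ← 46.667839 − (+6.090e-04/-1.289e-01) = 46.672565
iter 3: u=0.571899  f(a)=+9.449e-08  f'(a)=-1.288e-01  a ← 46.672565 − (+9.449e-08/-1.288e-01) = 46.672565
iter 4: u=0.571899  f(a)=+7.105e-15  f'(a)=-1.288e-01  a ← 46.672565 − (+7.105e-15/-1.288e-01) = 46.672565
converged: |Δa| < 1e-12 after 4 iterations
sag = a·(cosh(S/(2a)) − 1) = 46.672565·(cosh(0.571899) − 1) = 7.842878
T_max/T_min = cosh(S/(2a)) = 1.168040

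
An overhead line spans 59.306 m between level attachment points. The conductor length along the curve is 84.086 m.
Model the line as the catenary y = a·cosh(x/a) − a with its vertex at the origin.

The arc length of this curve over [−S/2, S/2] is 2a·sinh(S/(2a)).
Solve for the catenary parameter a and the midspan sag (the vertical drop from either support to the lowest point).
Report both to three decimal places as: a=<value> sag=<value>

a=19.805 sag=26.669

seed: a₀ = √(S³/(24(L−S))) = √(59.306³/(24·24.780)) = 18.728012
iter 1: u=1.583350  f(a)=+3.298e+00  f'(a)=-3.372e+00  a ← 18.728012 − (+3.298e+00/-3.372e+00) = 19.706130
iter 2: u=1.504760  f(a)=+2.760e-01  f'(a)=-2.829e+00  a ← 19.706130 − (+2.760e-01/-2.829e+00) = 19.803685
iter 3: u=1.497348  f(a)=+2.323e-03  f'(a)=-2.782e+00  a ← 19.803685 − (+2.323e-03/-2.782e+00) = 19.804520
iter 4: u=1.497284  f(a)=+1.676e-07  f'(a)=-2.781e+00  a ← 19.804520 − (+1.676e-07/-2.781e+00) = 19.804520
iter 5: u=1.497284  f(a)=+2.842e-14  f'(a)=-2.781e+00  a ← 19.804520 − (+2.842e-14/-2.781e+00) = 19.804520
converged: |Δa| < 1e-12 after 5 iterations
sag = a·(cosh(S/(2a)) − 1) = 19.804520·(cosh(1.497284) − 1) = 26.669482
T_max/T_min = cosh(S/(2a)) = 2.346636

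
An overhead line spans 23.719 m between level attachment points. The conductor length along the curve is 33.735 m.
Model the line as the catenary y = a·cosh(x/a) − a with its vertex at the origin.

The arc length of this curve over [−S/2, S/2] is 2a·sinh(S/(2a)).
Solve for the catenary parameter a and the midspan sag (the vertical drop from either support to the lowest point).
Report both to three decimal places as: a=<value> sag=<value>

a=7.883 sag=10.736

seed: a₀ = √(S³/(24(L−S))) = √(23.719³/(24·10.016)) = 7.450609
iter 1: u=1.591749  f(a)=+1.348e+00  f'(a)=-3.434e+00  a ← 7.450609 − (+1.348e+00/-3.434e+00) = 7.843147
iter 2: u=1.512084  f(a)=+1.139e-01  f'(a)=-2.877e+00  a ← 7.843147 − (+1.139e-01/-2.877e+00) = 7.882732
iter 3: u=1.504491  f(a)=+9.780e-04  f'(a)=-2.827e+00  a ← 7.882732 − (+9.780e-04/-2.827e+00) = 7.883078
iter 4: u=1.504425  f(a)=+7.351e-08  f'(a)=-2.827e+00  a ← 7.883078 − (+7.351e-08/-2.827e+00) = 7.883078
iter 5: u=1.504425  f(a)=+0.000e+00  f'(a)=-2.827e+00  a ← 7.883078 − (+0.000e+00/-2.827e+00) = 7.883078
converged: |Δa| < 1e-12 after 5 iterations
sag = a·(cosh(S/(2a)) − 1) = 7.883078·(cosh(1.504425) − 1) = 10.735608
T_max/T_min = cosh(S/(2a)) = 2.361855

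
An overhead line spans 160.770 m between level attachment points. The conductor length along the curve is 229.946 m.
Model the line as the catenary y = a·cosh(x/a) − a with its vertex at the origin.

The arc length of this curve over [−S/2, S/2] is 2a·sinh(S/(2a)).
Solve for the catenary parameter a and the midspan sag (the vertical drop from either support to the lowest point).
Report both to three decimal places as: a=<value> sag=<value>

seed: a₀ = √(S³/(24(L−S))) = √(160.770³/(24·69.176)) = 50.029271
iter 1: u=1.606759  f(a)=+9.499e+00  f'(a)=-3.548e+00  a ← 50.029271 − (+9.499e+00/-3.548e+00) = 52.706097
iter 2: u=1.525156  f(a)=+8.156e-01  f'(a)=-2.963e+00  a ← 52.706097 − (+8.156e-01/-2.963e+00) = 52.981361
iter 3: u=1.517232  f(a)=+7.261e-03  f'(a)=-2.910e+00  a ← 52.981361 − (+7.261e-03/-2.910e+00) = 52.983856
iter 4: u=1.517160  f(a)=+5.869e-07  f'(a)=-2.910e+00  a ← 52.983856 − (+5.869e-07/-2.910e+00) = 52.983857
iter 5: u=1.517160  f(a)=+8.527e-14  f'(a)=-2.910e+00  a ← 52.983857 − (+8.527e-14/-2.910e+00) = 52.983857
converged: |Δa| < 1e-12 after 5 iterations
sag = a·(cosh(S/(2a)) − 1) = 52.983857·(cosh(1.517160) − 1) = 73.610297
T_max/T_min = cosh(S/(2a)) = 2.389297

a=52.984 sag=73.610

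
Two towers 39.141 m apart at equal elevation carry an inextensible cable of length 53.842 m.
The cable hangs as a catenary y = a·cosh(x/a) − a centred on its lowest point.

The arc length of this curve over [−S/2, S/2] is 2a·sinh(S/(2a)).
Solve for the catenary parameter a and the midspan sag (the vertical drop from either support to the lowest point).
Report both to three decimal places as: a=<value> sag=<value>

seed: a₀ = √(S³/(24(L−S))) = √(39.141³/(24·14.701)) = 13.036734
iter 1: u=1.501181  f(a)=+1.748e+00  f'(a)=-2.806e+00  a ← 13.036734 − (+1.748e+00/-2.806e+00) = 13.659702
iter 2: u=1.432718  f(a)=+1.331e-01  f'(a)=-2.394e+00  a ← 13.659702 − (+1.331e-01/-2.394e+00) = 13.715314
iter 3: u=1.426909  f(a)=+9.125e-04  f'(a)=-2.361e+00  a ← 13.715314 − (+9.125e-04/-2.361e+00) = 13.715701
iter 4: u=1.426868  f(a)=+4.352e-08  f'(a)=-2.361e+00  a ← 13.715701 − (+4.352e-08/-2.361e+00) = 13.715701
iter 5: u=1.426868  f(a)=+0.000e+00  f'(a)=-2.361e+00  a ← 13.715701 − (+0.000e+00/-2.361e+00) = 13.715701
converged: |Δa| < 1e-12 after 5 iterations
sag = a·(cosh(S/(2a)) − 1) = 13.715701·(cosh(1.426868) − 1) = 16.497884
T_max/T_min = cosh(S/(2a)) = 2.202847

a=13.716 sag=16.498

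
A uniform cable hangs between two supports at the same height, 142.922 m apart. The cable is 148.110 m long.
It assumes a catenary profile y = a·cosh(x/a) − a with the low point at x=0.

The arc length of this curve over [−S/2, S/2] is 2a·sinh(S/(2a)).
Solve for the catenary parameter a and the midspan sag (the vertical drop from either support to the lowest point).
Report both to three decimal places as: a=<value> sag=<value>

seed: a₀ = √(S³/(24(L−S))) = √(142.922³/(24·5.188)) = 153.123914
iter 1: u=0.466687  f(a)=+5.679e-02  f'(a)=-6.925e-02  a ← 153.123914 − (+5.679e-02/-6.925e-02) = 153.943999
iter 2: u=0.464201  f(a)=+4.595e-04  f'(a)=-6.813e-02  a ← 153.943999 − (+4.595e-04/-6.813e-02) = 153.950743
iter 3: u=0.464181  f(a)=+3.062e-08  f'(a)=-6.812e-02  a ← 153.950743 − (+3.062e-08/-6.812e-02) = 153.950743
iter 4: u=0.464181  f(a)=+2.842e-14  f'(a)=-6.812e-02  a ← 153.950743 − (+2.842e-14/-6.812e-02) = 153.950743
converged: |Δa| < 1e-12 after 4 iterations
sag = a·(cosh(S/(2a)) − 1) = 153.950743·(cosh(0.464181) − 1) = 16.885361
T_max/T_min = cosh(S/(2a)) = 1.109680

a=153.951 sag=16.885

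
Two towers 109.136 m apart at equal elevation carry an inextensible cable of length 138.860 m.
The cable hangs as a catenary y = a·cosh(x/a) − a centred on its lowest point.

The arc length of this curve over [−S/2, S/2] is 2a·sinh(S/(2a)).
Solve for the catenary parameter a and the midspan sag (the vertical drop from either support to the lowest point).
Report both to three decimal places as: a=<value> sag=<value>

a=44.332 sag=38.045

seed: a₀ = √(S³/(24(L−S))) = √(109.136³/(24·29.724)) = 42.686722
iter 1: u=1.278337  f(a)=+2.525e+00  f'(a)=-1.634e+00  a ← 42.686722 − (+2.525e+00/-1.634e+00) = 44.232282
iter 2: u=1.233669  f(a)=+1.436e-01  f'(a)=-1.453e+00  a ← 44.232282 − (+1.436e-01/-1.453e+00) = 44.331144
iter 3: u=1.230918  f(a)=+5.267e-04  f'(a)=-1.442e+00  a ← 44.331144 − (+5.267e-04/-1.442e+00) = 44.331510
iter 4: u=1.230908  f(a)=+7.138e-09  f'(a)=-1.442e+00  a ← 44.331510 − (+7.138e-09/-1.442e+00) = 44.331510
iter 5: u=1.230908  f(a)=+2.842e-14  f'(a)=-1.442e+00  a ← 44.331510 − (+2.842e-14/-1.442e+00) = 44.331510
converged: |Δa| < 1e-12 after 5 iterations
sag = a·(cosh(S/(2a)) − 1) = 44.331510·(cosh(1.230908) − 1) = 38.044504
T_max/T_min = cosh(S/(2a)) = 1.858182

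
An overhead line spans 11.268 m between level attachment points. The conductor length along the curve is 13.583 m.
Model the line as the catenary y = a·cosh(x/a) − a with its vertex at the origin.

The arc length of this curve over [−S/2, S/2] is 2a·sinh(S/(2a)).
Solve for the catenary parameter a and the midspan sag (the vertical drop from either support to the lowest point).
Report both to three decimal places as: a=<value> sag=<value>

a=5.224 sag=3.344

seed: a₀ = √(S³/(24(L−S))) = √(11.268³/(24·2.315)) = 5.074452
iter 1: u=1.110268  f(a)=+1.469e-01  f'(a)=-1.030e+00  a ← 5.074452 − (+1.469e-01/-1.030e+00) = 5.217123
iter 2: u=1.079906  f(a)=+6.425e-03  f'(a)=-9.417e-01  a ← 5.217123 − (+6.425e-03/-9.417e-01) = 5.223946
iter 3: u=1.078495  f(a)=+1.353e-05  f'(a)=-9.377e-01  a ← 5.223946 − (+1.353e-05/-9.377e-01) = 5.223961
iter 4: u=1.078492  f(a)=+6.024e-11  f'(a)=-9.377e-01  a ← 5.223961 − (+6.024e-11/-9.377e-01) = 5.223961
iter 5: u=1.078492  f(a)=+1.776e-15  f'(a)=-9.377e-01  a ← 5.223961 − (+1.776e-15/-9.377e-01) = 5.223961
converged: |Δa| < 1e-12 after 5 iterations
sag = a·(cosh(S/(2a)) − 1) = 5.223961·(cosh(1.078492) − 1) = 3.344250
T_max/T_min = cosh(S/(2a)) = 1.640175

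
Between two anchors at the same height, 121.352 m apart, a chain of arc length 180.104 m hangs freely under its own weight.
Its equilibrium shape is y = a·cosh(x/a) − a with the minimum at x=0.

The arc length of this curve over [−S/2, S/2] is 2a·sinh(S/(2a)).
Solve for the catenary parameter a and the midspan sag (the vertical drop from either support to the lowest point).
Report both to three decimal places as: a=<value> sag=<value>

a=37.943 sag=59.776

seed: a₀ = √(S³/(24(L−S))) = √(121.352³/(24·58.752)) = 35.600284
iter 1: u=1.704368  f(a)=+9.148e+00  f'(a)=-4.364e+00  a ← 35.600284 − (+9.148e+00/-4.364e+00) = 37.696312
iter 2: u=1.609600  f(a)=+8.702e-01  f'(a)=-3.570e+00  a ← 37.696312 − (+8.702e-01/-3.570e+00) = 37.940031
iter 3: u=1.599261  f(a)=+9.700e-03  f'(a)=-3.491e+00  a ← 37.940031 − (+9.700e-03/-3.491e+00) = 37.942809
iter 4: u=1.599144  f(a)=+1.235e-06  f'(a)=-3.490e+00  a ← 37.942809 − (+1.235e-06/-3.490e+00) = 37.942810
iter 5: u=1.599144  f(a)=+2.842e-14  f'(a)=-3.490e+00  a ← 37.942810 − (+2.842e-14/-3.490e+00) = 37.942810
converged: |Δa| < 1e-12 after 5 iterations
sag = a·(cosh(S/(2a)) − 1) = 37.942810·(cosh(1.599144) − 1) = 59.776275
T_max/T_min = cosh(S/(2a)) = 2.575431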